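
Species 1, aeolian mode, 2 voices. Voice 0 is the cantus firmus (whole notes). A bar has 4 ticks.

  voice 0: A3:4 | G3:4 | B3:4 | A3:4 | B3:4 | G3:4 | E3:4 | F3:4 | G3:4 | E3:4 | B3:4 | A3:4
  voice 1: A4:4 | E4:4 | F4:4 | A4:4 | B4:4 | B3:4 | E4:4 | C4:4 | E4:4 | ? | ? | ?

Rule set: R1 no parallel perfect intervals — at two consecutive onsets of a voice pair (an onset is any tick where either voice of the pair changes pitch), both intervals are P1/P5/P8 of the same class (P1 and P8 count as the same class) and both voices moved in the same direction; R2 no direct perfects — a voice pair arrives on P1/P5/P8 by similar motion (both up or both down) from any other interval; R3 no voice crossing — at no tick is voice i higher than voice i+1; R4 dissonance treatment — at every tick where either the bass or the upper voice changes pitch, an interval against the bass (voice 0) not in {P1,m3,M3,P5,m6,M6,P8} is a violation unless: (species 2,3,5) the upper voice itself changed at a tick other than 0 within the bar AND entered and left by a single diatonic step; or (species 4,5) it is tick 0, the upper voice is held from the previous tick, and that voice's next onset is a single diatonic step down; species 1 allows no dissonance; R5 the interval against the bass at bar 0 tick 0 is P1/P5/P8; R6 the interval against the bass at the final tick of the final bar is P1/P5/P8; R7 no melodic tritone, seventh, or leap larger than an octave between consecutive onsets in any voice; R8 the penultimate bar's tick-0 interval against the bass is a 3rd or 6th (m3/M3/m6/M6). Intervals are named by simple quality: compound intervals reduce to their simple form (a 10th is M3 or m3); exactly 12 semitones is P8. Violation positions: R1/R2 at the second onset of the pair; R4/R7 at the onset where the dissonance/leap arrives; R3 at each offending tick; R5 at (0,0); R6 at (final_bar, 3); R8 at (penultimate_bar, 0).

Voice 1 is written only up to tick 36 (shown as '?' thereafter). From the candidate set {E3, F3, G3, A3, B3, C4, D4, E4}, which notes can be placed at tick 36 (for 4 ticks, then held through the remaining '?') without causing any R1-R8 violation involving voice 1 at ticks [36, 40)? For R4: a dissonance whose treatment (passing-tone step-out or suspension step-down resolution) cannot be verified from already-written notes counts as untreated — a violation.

{C4, E4, G3}

E3: violates R2
F3: violates R4,R7
G3: legal
A3: violates R4
B3: violates R2
C4: legal
D4: violates R4
E4: legal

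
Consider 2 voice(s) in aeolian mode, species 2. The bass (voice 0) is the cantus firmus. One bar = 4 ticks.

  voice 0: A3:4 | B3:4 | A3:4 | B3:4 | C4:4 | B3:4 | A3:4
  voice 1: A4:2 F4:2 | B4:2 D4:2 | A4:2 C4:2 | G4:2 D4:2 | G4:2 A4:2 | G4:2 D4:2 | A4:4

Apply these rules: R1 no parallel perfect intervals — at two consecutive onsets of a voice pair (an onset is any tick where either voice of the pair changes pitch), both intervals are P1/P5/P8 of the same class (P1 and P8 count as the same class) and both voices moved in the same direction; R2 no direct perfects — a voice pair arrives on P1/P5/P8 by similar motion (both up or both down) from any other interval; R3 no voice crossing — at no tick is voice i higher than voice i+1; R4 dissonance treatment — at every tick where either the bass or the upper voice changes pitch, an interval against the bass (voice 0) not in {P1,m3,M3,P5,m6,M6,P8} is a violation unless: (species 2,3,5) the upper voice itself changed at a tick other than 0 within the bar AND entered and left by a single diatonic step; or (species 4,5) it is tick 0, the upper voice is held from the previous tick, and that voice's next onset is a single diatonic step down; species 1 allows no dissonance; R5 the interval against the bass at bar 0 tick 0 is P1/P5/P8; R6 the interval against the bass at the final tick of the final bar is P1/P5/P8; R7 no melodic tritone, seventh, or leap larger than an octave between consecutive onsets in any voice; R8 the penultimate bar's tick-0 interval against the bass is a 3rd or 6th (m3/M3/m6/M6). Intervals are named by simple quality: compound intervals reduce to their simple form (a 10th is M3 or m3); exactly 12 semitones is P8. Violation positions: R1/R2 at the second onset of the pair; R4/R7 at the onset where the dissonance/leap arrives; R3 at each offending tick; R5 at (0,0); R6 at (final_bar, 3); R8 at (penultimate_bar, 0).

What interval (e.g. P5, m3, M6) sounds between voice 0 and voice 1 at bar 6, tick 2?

P8

voice 0=A3 voice 1=A4 -> P8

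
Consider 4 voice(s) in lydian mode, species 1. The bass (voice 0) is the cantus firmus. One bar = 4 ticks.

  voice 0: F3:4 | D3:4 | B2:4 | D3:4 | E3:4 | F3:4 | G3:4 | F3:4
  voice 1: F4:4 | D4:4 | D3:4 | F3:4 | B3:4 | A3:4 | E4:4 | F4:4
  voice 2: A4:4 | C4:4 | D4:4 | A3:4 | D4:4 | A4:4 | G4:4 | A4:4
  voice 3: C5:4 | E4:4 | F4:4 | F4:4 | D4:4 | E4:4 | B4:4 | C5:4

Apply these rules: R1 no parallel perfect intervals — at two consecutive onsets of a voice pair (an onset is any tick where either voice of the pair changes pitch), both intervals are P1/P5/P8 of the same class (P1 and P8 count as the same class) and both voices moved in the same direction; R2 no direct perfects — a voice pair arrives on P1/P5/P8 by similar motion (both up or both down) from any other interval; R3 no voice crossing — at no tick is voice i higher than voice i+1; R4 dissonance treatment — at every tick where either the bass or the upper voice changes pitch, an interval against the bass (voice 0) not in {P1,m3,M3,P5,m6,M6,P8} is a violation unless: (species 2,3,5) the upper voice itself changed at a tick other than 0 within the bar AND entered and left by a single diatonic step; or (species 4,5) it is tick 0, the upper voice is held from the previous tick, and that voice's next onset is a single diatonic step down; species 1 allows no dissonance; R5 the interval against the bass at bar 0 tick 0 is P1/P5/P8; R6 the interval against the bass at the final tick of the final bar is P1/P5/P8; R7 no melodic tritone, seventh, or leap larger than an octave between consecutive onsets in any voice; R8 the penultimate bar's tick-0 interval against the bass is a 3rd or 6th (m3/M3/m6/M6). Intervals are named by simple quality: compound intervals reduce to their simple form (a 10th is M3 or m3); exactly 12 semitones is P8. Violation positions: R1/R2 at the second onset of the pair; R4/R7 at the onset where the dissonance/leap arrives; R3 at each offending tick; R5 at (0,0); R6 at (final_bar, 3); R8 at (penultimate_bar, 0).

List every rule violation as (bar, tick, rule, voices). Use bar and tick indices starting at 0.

(0, 0, R5, (0, 2))
(1, 0, R1, (0, 1))
(1, 0, R3, (1, 2))
(1, 0, R4, (0, 2))
(1, 0, R4, (0, 3))
(1, 1, R3, (1, 2))
(1, 2, R3, (1, 2))
(1, 3, R3, (1, 2))
(2, 0, R4, (0, 3))
(4, 0, R2, (0, 1))
(4, 0, R4, (0, 2))
(4, 0, R4, (0, 3))
(4, 0, R7, (1,))
(5, 0, R3, (2, 3))
(5, 0, R4, (0, 3))
(5, 1, R3, (2, 3))
(5, 2, R3, (2, 3))
(5, 3, R3, (2, 3))
(6, 0, R1, (1, 3))
(6, 0, R8, (0, 2))
(7, 0, R1, (1, 3))
(7, 3, R6, (0, 2))

bar 0: v0=F3 v1=F4 v2=A4 v3=C5 downbeat P5
bar 1: v0=D3 v1=D4 v2=C4 v3=E4 downbeat M2
bar 2: v0=B2 v1=D3 v2=D4 v3=F4 downbeat TT
bar 3: v0=D3 v1=F3 v2=A3 v3=F4 downbeat m3
bar 4: v0=E3 v1=B3 v2=D4 v3=D4 downbeat m7
bar 5: v0=F3 v1=A3 v2=A4 v3=E4 downbeat M7
bar 6: v0=G3 v1=E4 v2=G4 v3=B4 downbeat M3
bar 7: v0=F3 v1=F4 v2=A4 v3=C5 downbeat P5
  -> R5 @ bar 0 tick 0 v(0, 2): opens on M3
  -> R1 @ bar 1 tick 0 v(0, 1): F3/F4 P8 -> D3/D4 P8 similar
  -> R3 @ bar 1 tick 0 v(1, 2): D4 above C4
  -> R4 @ bar 1 tick 0 v(0, 2): D3/C4 m7 untreated
  -> R4 @ bar 1 tick 0 v(0, 3): D3/E4 M2 untreated
  -> R3 @ bar 1 tick 1 v(1, 2): D4 above C4
  -> R3 @ bar 1 tick 2 v(1, 2): D4 above C4
  -> R3 @ bar 1 tick 3 v(1, 2): D4 above C4
  -> R4 @ bar 2 tick 0 v(0, 3): B2/F4 TT untreated
  -> R2 @ bar 4 tick 0 v(0, 1): D3/F3 m3 -> E3/B3 P5 similar
  -> R4 @ bar 4 tick 0 v(0, 2): E3/D4 m7 untreated
  -> R4 @ bar 4 tick 0 v(0, 3): E3/D4 m7 untreated
  -> R7 @ bar 4 tick 0 v(1,): F3->B3 leap 6st
  -> R3 @ bar 5 tick 0 v(2, 3): A4 above E4
  -> R4 @ bar 5 tick 0 v(0, 3): F3/E4 M7 untreated
  -> R3 @ bar 5 tick 1 v(2, 3): A4 above E4
  -> R3 @ bar 5 tick 2 v(2, 3): A4 above E4
  -> R3 @ bar 5 tick 3 v(2, 3): A4 above E4
  -> R1 @ bar 6 tick 0 v(1, 3): A3/E4 P5 -> E4/B4 P5 similar
  -> R8 @ bar 6 tick 0 v(0, 2): penult P8 not 3rd/6th
  -> R1 @ bar 7 tick 0 v(1, 3): E4/B4 P5 -> F4/C5 P5 similar
  -> R6 @ bar 7 tick 3 v(0, 2): closes on M3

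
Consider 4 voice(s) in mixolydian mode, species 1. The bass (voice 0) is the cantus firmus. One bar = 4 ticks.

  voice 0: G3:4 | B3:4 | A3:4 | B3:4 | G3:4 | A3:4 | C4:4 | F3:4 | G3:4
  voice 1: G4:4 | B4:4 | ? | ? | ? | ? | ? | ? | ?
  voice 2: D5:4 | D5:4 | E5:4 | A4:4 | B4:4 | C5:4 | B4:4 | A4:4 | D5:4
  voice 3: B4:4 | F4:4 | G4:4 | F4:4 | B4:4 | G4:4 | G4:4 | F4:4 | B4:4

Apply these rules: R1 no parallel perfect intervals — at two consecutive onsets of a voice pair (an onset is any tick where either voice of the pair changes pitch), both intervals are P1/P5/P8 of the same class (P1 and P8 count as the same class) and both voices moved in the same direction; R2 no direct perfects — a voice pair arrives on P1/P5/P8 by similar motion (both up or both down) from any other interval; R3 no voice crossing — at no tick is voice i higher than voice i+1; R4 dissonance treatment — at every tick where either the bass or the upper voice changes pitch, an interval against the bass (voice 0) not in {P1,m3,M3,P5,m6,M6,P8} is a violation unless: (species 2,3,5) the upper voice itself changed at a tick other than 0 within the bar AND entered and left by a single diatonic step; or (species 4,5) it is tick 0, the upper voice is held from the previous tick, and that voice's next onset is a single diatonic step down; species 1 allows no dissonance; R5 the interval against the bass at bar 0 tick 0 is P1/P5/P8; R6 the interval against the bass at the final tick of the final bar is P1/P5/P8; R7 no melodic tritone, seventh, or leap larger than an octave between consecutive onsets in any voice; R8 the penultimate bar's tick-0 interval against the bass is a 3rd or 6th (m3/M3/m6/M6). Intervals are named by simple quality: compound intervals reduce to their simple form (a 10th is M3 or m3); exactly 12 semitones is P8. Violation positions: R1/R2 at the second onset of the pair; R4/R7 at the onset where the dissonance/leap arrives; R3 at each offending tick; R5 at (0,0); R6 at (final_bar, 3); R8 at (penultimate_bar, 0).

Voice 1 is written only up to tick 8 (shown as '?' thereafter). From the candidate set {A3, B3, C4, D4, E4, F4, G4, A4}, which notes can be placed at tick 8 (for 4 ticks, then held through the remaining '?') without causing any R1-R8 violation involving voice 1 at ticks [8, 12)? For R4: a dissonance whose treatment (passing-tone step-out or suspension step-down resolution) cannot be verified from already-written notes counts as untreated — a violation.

A3: violates R1,R7
B3: violates R4
C4: violates R7
D4: violates R4
E4: violates R2
F4: violates R7
G4: violates R4
A4: violates R1

{}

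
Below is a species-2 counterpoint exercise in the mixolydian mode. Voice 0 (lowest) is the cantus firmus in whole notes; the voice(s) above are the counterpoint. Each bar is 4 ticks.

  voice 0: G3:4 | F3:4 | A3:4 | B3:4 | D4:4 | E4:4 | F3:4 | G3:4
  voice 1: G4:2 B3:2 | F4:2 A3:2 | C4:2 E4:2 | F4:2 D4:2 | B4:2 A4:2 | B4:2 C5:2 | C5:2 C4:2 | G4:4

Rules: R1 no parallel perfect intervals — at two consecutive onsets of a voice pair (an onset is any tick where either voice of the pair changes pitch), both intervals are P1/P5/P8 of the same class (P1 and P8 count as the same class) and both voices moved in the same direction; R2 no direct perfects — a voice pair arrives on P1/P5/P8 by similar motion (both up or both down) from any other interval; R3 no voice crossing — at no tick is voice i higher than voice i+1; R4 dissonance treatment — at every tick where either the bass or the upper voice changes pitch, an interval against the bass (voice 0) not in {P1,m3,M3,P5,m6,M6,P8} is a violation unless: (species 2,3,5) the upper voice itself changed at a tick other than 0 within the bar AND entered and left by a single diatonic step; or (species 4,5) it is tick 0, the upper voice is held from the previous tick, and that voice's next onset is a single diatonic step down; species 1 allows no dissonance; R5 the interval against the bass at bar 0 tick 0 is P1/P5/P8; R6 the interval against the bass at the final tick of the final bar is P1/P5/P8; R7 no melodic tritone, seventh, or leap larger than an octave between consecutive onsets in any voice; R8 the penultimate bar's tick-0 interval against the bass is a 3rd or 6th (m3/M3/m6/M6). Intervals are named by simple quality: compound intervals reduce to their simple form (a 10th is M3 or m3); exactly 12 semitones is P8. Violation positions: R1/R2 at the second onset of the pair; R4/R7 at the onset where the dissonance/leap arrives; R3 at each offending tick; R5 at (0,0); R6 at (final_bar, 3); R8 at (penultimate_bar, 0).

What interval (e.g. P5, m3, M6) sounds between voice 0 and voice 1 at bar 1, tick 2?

voice 0=F3 voice 1=A3 -> M3

M3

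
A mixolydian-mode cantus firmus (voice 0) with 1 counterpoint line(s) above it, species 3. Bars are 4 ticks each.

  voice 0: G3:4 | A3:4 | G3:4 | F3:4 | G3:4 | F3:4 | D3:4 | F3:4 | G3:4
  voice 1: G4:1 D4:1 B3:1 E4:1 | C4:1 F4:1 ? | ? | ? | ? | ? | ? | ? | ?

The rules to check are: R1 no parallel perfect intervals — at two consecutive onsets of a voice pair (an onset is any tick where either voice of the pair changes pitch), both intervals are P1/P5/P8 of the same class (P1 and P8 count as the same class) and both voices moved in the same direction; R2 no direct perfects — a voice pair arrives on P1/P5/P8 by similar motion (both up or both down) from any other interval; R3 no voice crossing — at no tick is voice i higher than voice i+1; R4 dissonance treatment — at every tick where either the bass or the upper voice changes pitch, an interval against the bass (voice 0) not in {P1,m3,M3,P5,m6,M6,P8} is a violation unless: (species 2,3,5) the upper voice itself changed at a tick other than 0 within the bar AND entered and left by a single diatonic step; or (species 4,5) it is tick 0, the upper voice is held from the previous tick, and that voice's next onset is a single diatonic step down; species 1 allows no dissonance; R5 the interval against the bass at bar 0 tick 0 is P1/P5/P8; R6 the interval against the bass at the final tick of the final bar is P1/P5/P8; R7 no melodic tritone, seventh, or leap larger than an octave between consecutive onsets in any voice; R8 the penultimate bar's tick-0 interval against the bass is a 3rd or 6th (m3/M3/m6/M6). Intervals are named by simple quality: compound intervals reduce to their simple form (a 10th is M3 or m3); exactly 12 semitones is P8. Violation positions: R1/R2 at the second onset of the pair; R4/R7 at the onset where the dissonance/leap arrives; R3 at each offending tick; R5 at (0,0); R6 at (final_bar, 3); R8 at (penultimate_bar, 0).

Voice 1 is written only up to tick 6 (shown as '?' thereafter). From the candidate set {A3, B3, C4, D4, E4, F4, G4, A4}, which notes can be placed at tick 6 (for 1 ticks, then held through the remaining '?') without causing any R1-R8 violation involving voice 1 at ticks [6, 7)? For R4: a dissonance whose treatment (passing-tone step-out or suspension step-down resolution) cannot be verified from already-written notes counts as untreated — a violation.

{A3, A4, C4, E4, F4}

A3: legal
B3: violates R4,R7
C4: legal
D4: violates R4
E4: legal
F4: legal
G4: violates R4
A4: legal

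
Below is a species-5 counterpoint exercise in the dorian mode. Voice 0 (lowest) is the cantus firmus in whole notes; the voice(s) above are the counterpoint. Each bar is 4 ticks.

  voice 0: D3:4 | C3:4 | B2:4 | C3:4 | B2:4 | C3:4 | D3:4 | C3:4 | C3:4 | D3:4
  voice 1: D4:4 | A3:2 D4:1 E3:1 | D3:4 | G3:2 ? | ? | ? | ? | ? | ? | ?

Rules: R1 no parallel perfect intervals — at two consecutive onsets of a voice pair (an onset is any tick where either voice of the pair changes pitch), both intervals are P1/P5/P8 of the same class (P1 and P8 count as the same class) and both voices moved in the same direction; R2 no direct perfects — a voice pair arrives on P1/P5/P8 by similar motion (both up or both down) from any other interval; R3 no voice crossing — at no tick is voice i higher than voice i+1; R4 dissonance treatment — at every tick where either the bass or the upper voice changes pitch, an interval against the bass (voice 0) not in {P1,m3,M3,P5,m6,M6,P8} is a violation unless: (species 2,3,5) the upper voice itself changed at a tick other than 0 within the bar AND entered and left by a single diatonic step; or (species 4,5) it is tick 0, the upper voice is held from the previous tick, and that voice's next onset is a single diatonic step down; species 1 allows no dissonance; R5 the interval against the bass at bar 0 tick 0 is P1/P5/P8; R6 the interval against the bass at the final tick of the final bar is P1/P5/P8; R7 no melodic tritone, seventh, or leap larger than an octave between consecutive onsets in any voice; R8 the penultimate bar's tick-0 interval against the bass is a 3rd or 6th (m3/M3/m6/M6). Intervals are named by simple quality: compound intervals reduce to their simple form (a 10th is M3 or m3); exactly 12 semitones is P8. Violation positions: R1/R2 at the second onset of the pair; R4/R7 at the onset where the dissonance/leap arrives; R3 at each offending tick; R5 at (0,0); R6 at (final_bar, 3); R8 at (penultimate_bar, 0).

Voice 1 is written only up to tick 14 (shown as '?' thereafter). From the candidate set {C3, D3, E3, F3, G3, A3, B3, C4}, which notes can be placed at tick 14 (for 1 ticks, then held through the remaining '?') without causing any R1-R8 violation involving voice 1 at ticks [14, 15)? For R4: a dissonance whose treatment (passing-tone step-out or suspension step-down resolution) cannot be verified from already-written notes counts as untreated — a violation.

C3: legal
D3: violates R4
E3: legal
F3: violates R4
G3: legal
A3: legal
B3: violates R4
C4: legal

{A3, C3, C4, E3, G3}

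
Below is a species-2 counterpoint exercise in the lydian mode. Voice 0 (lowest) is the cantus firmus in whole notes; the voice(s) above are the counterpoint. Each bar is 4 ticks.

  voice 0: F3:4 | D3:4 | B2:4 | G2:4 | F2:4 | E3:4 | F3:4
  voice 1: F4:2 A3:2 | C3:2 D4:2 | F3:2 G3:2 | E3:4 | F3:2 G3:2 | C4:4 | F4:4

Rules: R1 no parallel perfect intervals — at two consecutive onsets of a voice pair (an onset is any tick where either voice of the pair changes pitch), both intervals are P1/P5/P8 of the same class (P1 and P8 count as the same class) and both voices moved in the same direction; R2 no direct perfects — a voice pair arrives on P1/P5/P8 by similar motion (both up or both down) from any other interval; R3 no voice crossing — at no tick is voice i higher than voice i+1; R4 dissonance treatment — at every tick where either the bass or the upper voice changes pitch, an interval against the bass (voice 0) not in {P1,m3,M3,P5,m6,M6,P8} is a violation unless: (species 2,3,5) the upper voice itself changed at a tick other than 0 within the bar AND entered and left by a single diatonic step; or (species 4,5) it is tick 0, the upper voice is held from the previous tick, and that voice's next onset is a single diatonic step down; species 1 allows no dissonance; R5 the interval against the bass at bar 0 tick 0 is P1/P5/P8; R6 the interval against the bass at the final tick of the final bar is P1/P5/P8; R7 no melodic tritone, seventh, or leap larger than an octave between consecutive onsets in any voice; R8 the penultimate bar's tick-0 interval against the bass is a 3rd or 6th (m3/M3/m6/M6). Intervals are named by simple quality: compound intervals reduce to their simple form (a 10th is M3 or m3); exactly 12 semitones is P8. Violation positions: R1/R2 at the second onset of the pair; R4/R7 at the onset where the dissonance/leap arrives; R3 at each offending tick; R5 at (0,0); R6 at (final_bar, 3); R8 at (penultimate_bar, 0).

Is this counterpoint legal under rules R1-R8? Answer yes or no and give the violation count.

No (8 violations)

bar 0: v0=F3 v1=F4 (P8)
bar 1: v0=D3 v1=C3 (M2)
bar 2: v0=B2 v1=F3 (TT)
bar 3: v0=G2 v1=E3 (M6)
bar 4: v0=F2 v1=F3 (P8)
bar 5: v0=E3 v1=C4 (m6)
bar 6: v0=F3 v1=F4 (P8)
  R3 @ bar1.0: D3 above C3
  R4 @ bar1.0: D3/C3 M2 untreated
  R3 @ bar1.1: D3 above C3
  R7 @ bar1.2: C3->D4 leap 14st
  R4 @ bar2.0: B2/F3 TT untreated
  R4 @ bar4.2: F2/G3 M2 untreated
  R7 @ bar5.0: F2->E3 leap 11st
  R2 @ bar6.0: E3/C4 m6 -> F3/F4 P8 similar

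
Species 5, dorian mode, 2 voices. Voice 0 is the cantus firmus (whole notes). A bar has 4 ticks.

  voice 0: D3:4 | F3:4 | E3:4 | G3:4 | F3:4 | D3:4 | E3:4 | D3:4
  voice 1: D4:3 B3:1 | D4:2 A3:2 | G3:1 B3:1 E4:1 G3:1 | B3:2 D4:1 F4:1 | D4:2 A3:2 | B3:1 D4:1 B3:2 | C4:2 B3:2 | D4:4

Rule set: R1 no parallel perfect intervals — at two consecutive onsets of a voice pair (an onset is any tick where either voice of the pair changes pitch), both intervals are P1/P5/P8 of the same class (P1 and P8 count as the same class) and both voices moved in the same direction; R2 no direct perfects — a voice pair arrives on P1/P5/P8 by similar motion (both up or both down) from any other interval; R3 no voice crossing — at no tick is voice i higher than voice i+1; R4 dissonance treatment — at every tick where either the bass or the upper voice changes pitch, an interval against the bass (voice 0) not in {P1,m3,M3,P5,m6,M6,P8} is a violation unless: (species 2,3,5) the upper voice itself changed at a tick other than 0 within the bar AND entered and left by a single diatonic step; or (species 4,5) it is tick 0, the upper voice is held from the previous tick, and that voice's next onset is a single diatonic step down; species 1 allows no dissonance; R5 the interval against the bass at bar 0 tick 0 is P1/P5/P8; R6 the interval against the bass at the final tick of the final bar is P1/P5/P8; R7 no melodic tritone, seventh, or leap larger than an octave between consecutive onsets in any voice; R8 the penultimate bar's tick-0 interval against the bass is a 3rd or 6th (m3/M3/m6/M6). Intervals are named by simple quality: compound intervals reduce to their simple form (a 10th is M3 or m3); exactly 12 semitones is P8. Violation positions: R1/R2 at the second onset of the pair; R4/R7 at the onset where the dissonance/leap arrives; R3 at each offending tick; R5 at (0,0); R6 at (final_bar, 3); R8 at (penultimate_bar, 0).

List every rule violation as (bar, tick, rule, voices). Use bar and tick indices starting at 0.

(3, 3, R4, (0, 1))

bar 0: v0=D3 v1=D4 downbeat P8
bar 1: v0=F3 v1=D4 downbeat M6
bar 2: v0=E3 v1=G3 downbeat m3
bar 3: v0=G3 v1=B3 downbeat M3
bar 4: v0=F3 v1=D4 downbeat M6
bar 5: v0=D3 v1=B3 downbeat M6
bar 6: v0=E3 v1=C4 downbeat m6
bar 7: v0=D3 v1=D4 downbeat P8
  -> R4 @ bar 3 tick 3 v(0, 1): G3/F4 m7 untreated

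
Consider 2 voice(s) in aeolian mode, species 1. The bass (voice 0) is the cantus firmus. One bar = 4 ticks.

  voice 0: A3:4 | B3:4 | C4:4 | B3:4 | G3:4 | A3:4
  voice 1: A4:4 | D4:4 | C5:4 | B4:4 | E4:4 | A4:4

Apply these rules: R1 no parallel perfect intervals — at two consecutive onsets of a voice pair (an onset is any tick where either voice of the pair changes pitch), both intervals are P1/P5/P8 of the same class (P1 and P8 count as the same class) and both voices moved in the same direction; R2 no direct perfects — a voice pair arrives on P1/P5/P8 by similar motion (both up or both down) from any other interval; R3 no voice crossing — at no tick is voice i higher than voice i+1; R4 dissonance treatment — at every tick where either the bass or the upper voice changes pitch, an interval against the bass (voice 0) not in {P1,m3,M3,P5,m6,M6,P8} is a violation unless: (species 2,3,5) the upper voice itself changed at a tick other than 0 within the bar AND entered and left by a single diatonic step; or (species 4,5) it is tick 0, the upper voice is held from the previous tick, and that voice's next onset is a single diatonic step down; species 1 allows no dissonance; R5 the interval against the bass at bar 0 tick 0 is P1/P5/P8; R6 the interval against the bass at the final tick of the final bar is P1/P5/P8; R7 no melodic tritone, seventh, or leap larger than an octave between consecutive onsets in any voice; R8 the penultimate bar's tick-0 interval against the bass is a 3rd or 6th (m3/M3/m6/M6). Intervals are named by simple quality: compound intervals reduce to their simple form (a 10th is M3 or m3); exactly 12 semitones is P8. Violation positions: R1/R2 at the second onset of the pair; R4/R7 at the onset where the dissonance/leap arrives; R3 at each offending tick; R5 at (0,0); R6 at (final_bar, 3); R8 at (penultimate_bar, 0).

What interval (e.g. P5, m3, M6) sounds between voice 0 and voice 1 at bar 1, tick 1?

voice 0=B3 voice 1=D4 -> m3

m3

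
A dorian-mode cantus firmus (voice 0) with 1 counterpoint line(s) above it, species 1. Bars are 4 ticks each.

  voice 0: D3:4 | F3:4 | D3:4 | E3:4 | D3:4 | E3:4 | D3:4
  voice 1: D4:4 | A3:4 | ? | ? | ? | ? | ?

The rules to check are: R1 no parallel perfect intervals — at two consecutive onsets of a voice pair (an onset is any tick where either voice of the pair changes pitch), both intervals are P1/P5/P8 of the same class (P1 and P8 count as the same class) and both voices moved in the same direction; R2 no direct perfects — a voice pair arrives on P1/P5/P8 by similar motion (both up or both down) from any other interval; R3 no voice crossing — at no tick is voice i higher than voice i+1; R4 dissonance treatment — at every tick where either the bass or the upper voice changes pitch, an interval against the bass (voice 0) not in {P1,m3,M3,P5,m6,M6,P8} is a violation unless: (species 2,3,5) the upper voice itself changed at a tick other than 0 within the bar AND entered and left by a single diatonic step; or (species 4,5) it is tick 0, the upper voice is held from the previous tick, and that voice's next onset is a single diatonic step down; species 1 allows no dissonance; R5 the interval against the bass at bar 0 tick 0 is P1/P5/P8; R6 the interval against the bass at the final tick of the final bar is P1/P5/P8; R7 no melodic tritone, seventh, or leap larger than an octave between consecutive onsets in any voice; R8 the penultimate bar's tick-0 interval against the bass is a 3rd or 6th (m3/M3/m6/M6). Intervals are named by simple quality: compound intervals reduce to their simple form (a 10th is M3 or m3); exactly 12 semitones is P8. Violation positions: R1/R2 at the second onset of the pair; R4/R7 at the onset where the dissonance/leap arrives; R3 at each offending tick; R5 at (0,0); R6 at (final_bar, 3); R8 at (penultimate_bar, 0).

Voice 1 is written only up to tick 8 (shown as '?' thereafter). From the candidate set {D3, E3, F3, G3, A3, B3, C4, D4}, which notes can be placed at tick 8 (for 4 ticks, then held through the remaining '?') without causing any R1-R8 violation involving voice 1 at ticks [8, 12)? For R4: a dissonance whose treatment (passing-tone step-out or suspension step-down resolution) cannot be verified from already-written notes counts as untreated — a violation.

{A3, B3, D4, F3}

D3: violates R2
E3: violates R4
F3: legal
G3: violates R4
A3: legal
B3: legal
C4: violates R4
D4: legal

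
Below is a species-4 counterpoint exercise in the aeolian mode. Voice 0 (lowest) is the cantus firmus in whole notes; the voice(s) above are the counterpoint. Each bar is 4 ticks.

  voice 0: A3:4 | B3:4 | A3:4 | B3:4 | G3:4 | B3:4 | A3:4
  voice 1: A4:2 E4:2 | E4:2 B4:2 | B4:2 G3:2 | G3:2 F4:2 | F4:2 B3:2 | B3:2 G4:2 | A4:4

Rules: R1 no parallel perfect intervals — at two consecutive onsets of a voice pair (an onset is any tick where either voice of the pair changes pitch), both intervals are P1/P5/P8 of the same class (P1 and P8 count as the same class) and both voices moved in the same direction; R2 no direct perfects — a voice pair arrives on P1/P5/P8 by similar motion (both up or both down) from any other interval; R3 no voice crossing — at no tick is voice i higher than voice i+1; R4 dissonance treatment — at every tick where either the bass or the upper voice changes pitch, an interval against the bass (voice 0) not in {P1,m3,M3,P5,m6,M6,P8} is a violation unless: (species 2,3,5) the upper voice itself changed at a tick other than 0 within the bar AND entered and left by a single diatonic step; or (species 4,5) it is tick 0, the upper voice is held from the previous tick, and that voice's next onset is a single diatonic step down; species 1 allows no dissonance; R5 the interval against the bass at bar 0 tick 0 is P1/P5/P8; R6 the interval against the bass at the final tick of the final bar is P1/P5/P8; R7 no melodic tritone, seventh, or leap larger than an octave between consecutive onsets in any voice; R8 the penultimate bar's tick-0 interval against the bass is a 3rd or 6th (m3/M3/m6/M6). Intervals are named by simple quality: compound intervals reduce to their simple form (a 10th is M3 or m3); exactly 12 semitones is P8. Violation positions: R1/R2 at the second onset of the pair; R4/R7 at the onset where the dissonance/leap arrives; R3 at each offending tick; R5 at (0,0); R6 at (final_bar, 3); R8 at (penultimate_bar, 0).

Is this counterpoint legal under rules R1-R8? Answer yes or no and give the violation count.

bar 0: v0=A3 v1=A4 (P8)
bar 1: v0=B3 v1=E4 (P4)
bar 2: v0=A3 v1=B4 (M2)
bar 3: v0=B3 v1=G3 (M3)
bar 4: v0=G3 v1=F4 (m7)
bar 5: v0=B3 v1=B3 (P1)
bar 6: v0=A3 v1=A4 (P8)
  R4 @ bar1.0: B3/E4 P4 untreated
  R4 @ bar2.0: A3/B4 M2 untreated
  R3 @ bar2.2: A3 above G3
  R4 @ bar2.2: A3/G3 M2 untreated
  R7 @ bar2.2: B4->G3 leap 16st
  R3 @ bar2.3: A3 above G3
  R3 @ bar3.0: B3 above G3
  R3 @ bar3.1: B3 above G3
  R4 @ bar3.2: B3/F4 TT untreated
  R7 @ bar3.2: G3->F4 leap 10st
  R4 @ bar4.0: G3/F4 m7 untreated
  R7 @ bar4.2: F4->B3 leap 6st
  R8 @ bar5.0: penult P1 not 3rd/6th

No (13 violations)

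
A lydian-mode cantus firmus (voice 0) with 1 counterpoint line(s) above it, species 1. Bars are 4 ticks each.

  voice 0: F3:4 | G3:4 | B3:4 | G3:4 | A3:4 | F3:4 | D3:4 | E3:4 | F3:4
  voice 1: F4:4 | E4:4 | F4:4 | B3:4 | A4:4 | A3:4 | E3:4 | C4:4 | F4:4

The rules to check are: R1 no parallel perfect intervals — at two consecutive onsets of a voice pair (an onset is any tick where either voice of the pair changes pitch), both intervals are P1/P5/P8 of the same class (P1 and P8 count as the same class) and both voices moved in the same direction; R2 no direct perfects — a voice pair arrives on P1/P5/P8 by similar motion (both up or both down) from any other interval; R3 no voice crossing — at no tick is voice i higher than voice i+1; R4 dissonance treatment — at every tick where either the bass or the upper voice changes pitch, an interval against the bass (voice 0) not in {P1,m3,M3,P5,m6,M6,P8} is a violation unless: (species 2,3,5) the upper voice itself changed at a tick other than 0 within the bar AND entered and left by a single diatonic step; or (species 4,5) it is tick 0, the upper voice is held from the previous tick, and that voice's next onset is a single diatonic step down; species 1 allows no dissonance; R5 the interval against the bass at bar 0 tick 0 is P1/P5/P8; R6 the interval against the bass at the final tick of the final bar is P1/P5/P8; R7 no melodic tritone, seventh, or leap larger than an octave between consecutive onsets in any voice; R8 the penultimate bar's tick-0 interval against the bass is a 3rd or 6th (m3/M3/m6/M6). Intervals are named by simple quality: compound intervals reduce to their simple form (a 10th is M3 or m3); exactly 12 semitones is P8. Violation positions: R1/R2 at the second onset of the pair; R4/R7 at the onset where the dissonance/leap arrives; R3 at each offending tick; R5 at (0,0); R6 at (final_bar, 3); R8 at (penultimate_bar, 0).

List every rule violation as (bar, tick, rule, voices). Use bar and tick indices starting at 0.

bar 0: v0=F3 v1=F4 downbeat P8
bar 1: v0=G3 v1=E4 downbeat M6
bar 2: v0=B3 v1=F4 downbeat TT
bar 3: v0=G3 v1=B3 downbeat M3
bar 4: v0=A3 v1=A4 downbeat P8
bar 5: v0=F3 v1=A3 downbeat M3
bar 6: v0=D3 v1=E3 downbeat M2
bar 7: v0=E3 v1=C4 downbeat m6
bar 8: v0=F3 v1=F4 downbeat P8
  -> R4 @ bar 2 tick 0 v(0, 1): B3/F4 TT untreated
  -> R7 @ bar 3 tick 0 v(1,): F4->B3 leap 6st
  -> R2 @ bar 4 tick 0 v(0, 1): G3/B3 M3 -> A3/A4 P8 similar
  -> R7 @ bar 4 tick 0 v(1,): B3->A4 leap 10st
  -> R4 @ bar 6 tick 0 v(0, 1): D3/E3 M2 untreated
  -> R2 @ bar 8 tick 0 v(0, 1): E3/C4 m6 -> F3/F4 P8 similar

(2, 0, R4, (0, 1))
(3, 0, R7, (1,))
(4, 0, R2, (0, 1))
(4, 0, R7, (1,))
(6, 0, R4, (0, 1))
(8, 0, R2, (0, 1))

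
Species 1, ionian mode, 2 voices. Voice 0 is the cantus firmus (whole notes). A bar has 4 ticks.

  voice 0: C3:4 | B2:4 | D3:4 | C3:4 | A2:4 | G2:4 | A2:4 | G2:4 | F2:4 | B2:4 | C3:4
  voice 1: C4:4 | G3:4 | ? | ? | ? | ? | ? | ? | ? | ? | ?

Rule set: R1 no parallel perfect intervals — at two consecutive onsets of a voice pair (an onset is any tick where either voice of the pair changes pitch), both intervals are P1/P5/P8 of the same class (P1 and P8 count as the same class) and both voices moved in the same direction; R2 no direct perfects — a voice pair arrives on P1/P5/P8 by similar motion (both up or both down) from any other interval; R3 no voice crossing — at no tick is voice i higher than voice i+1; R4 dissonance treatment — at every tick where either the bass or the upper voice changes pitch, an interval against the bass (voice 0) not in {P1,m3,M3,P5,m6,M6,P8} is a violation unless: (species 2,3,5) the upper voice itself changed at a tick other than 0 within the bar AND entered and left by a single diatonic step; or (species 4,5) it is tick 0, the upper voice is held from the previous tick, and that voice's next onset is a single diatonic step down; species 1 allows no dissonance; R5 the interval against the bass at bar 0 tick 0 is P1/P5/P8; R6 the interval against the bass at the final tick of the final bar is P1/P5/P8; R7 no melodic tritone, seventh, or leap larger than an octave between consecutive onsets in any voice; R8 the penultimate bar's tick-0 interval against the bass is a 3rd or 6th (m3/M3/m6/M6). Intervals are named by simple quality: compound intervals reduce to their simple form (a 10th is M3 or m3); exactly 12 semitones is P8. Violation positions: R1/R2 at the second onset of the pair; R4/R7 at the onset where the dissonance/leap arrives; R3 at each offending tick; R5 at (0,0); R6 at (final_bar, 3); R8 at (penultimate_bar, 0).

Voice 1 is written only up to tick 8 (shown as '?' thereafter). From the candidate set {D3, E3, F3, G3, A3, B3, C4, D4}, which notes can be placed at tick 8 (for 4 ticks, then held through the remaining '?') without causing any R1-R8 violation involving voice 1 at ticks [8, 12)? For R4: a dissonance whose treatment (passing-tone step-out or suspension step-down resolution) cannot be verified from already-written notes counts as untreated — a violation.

D3: legal
E3: violates R4
F3: legal
G3: violates R4
A3: violates R2
B3: legal
C4: violates R4
D4: violates R2

{B3, D3, F3}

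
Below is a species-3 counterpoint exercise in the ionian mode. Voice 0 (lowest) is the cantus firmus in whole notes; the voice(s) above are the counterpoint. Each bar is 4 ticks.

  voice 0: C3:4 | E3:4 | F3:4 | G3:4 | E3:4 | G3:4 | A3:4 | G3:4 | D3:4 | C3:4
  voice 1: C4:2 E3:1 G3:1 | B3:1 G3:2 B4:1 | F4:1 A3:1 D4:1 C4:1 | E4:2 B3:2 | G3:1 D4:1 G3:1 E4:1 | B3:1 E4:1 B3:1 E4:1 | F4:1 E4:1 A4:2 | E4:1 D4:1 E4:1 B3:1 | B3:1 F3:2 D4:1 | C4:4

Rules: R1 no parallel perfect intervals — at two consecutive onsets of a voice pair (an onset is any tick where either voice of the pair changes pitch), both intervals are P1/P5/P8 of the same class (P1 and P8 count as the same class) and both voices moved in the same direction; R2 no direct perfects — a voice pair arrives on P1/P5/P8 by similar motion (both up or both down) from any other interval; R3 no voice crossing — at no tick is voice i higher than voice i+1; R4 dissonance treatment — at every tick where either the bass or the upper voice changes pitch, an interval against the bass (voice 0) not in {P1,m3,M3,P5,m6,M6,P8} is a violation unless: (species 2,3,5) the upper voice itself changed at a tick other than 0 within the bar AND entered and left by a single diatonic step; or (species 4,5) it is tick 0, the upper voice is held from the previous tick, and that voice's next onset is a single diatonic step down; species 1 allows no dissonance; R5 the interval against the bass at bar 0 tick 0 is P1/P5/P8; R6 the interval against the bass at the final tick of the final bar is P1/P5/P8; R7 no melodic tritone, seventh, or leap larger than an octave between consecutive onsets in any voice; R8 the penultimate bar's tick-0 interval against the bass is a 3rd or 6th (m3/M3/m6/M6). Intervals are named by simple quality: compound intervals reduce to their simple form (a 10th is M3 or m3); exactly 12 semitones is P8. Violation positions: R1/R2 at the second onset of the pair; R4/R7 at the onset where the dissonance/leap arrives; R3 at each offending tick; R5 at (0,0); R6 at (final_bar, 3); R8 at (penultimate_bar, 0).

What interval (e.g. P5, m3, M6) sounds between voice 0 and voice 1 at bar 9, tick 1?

P8

voice 0=C3 voice 1=C4 -> P8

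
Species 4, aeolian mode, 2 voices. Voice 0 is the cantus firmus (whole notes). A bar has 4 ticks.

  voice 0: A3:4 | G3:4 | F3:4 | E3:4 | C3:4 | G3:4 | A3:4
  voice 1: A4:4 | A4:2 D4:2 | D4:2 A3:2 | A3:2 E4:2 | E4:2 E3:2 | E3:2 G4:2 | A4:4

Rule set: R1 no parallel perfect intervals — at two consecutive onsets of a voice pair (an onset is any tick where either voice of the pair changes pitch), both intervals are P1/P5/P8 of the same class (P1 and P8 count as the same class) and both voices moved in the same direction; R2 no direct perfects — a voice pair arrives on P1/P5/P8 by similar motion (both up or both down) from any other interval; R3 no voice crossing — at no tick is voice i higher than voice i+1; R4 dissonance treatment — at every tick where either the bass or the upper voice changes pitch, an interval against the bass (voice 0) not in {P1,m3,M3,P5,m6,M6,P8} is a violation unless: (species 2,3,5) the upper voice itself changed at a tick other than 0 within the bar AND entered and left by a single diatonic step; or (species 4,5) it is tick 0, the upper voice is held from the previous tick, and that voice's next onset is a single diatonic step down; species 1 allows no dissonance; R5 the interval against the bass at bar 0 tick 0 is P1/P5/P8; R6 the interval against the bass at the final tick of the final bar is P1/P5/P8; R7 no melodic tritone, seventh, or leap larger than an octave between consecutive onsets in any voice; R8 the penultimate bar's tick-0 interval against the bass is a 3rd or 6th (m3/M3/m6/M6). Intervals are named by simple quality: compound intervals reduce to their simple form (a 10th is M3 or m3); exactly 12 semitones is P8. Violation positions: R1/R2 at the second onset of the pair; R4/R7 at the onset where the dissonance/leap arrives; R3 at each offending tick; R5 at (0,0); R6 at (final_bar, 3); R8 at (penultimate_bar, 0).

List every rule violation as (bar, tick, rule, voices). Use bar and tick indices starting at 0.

bar 0: v0=A3 v1=A4 downbeat P8
bar 1: v0=G3 v1=A4 downbeat M2
bar 2: v0=F3 v1=D4 downbeat M6
bar 3: v0=E3 v1=A3 downbeat P4
bar 4: v0=C3 v1=E4 downbeat M3
bar 5: v0=G3 v1=E3 downbeat m3
bar 6: v0=A3 v1=A4 downbeat P8
  -> R4 @ bar 1 tick 0 v(0, 1): G3/A4 M2 untreated
  -> R4 @ bar 3 tick 0 v(0, 1): E3/A3 P4 untreated
  -> R3 @ bar 5 tick 0 v(0, 1): G3 above E3
  -> R3 @ bar 5 tick 1 v(0, 1): G3 above E3
  -> R7 @ bar 5 tick 2 v(1,): E3->G4 leap 15st
  -> R1 @ bar 6 tick 0 v(0, 1): G3/G4 P8 -> A3/A4 P8 similar

(1, 0, R4, (0, 1))
(3, 0, R4, (0, 1))
(5, 0, R3, (0, 1))
(5, 1, R3, (0, 1))
(5, 2, R7, (1,))
(6, 0, R1, (0, 1))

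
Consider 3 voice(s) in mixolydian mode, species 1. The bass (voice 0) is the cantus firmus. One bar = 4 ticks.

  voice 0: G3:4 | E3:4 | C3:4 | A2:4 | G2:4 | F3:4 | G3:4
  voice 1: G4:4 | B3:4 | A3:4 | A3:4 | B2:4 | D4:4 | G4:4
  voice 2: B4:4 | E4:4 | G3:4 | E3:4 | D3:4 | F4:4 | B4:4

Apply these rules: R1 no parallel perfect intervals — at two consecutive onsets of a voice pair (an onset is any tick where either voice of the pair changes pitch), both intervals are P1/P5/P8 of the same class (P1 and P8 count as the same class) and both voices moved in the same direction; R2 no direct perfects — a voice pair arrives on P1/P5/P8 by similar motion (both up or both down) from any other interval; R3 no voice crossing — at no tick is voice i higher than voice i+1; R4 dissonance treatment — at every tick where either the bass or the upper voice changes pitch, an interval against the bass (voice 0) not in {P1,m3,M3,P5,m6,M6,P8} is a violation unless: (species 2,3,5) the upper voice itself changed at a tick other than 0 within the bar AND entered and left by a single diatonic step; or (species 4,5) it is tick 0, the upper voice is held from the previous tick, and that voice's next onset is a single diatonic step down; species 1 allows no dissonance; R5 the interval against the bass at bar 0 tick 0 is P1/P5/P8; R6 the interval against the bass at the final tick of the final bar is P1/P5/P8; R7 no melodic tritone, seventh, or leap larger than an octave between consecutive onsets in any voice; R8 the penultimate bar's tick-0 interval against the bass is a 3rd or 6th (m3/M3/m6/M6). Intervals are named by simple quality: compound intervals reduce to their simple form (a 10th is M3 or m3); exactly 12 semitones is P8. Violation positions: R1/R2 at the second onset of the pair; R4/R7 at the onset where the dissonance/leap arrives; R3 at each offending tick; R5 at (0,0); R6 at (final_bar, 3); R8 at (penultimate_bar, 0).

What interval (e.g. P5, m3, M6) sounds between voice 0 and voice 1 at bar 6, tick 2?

P8

voice 0=G3 voice 1=G4 -> P8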